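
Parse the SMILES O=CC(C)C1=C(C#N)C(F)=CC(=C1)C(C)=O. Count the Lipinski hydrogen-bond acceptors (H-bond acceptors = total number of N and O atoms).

N atoms: 1; O atoms: 2.
Lipinski HBA = 1 + 2 = 3.

3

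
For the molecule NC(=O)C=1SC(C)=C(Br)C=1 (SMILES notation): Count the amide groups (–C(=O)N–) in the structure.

The amide motif appears at heavy-atom position 2 in the SMILES.
Amide count: 1.

1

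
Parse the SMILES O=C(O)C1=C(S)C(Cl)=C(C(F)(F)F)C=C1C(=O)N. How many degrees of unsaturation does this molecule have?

Molecular formula: C9H5ClF3NO3S.
DoU = (2C + 2 + N − H − X) / 2, where X is the halogen count and O/S are ignored.
    = (2·9 + 2 + 1 − 5 − 4) / 2 = 12 / 2 = 6.

6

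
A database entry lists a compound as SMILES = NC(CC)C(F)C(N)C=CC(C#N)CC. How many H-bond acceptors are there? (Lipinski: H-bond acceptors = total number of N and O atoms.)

3

N atoms: 3; O atoms: 0.
Lipinski HBA = 3 + 0 = 3.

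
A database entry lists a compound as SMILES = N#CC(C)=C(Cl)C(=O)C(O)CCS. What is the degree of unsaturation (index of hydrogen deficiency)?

Degree of unsaturation = (number of rings) + (number of π bonds).
Ring closures in the SMILES: 0.
π bonds: 2 double bonds (each 1 DoU), 1 triple bond (each 2 DoU) → 4 DoU from unsaturation.
Total DoU = 0 + 4 = 4.

4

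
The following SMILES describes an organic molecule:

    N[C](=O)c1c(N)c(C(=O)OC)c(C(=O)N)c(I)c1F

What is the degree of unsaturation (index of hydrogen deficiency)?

Molecular formula: C10H9FIN3O4.
DoU = (2C + 2 + N − H − X) / 2, where X is the halogen count and O/S are ignored.
    = (2·10 + 2 + 3 − 9 − 2) / 2 = 14 / 2 = 7.

7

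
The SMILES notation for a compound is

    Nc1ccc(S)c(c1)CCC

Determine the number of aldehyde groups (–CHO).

Scan the SMILES for the aldehyde motif — none present.
Groups that are present: 1 primary amine, 1 thiol.

0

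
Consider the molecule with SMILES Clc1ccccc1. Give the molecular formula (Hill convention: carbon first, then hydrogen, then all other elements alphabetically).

Walk through each heavy atom and fill implicit hydrogens from standard valence (C 4, N 3, O 2, S 2, halogen 1); for lowercase aromatic atoms, an aromatic c carries 1 H when it has two neighbours and 0 H with three, and aromatic n carries 0 H:
  atom 1: Cl (halogen, monovalent) → 0 H
  atom 2: aromatic c, 3 neighbours → 0 H
  atom 3: aromatic c, 2 neighbours → 1 H
  atom 4: aromatic c, 2 neighbours → 1 H
  atom 5: aromatic c, 2 neighbours → 1 H
  atom 6: aromatic c, 2 neighbours → 1 H
  atom 7: aromatic c, 2 neighbours → 1 H
Totals → C:6, H:5, Cl:1.

C6H5Cl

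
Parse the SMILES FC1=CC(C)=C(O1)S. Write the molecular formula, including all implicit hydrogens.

Walk through each heavy atom and fill implicit hydrogens from standard valence (C 4, N 3, O 2, S 2, halogen 1):
  atom 1: F (halogen, monovalent) → 0 H
  atom 2: C, bond orders sum to 4 (valence 4) → 0 H
  atom 3: C, bond orders sum to 3 (valence 4) → 1 H
  atom 4: C, bond orders sum to 4 (valence 4) → 0 H
  atom 5: C, bond orders sum to 1 (valence 4) → 3 H
  atom 6: C, bond orders sum to 4 (valence 4) → 0 H
  atom 7: O, bond orders sum to 2 (valence 2) → 0 H
  atom 8: S, bond orders sum to 1 (valence 2) → 1 H
Totals → C:5, H:5, F:1, O:1, S:1.

C5H5FOS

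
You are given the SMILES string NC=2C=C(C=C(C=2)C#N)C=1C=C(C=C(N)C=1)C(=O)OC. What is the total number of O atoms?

2

Scan the SMILES for O atoms (remember two-letter symbols like Cl and Br are single atoms).
Oxygen count: 2.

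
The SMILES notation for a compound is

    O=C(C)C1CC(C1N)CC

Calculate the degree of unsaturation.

2

Degree of unsaturation = (number of rings) + (number of π bonds).
Ring closures in the SMILES: 1.
π bonds: 1 double bond (each 1 DoU) → 1 DoU from unsaturation.
Total DoU = 1 + 1 = 2.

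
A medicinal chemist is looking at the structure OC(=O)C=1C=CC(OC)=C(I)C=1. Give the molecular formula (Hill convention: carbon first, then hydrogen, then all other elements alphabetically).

Walk through each heavy atom and fill implicit hydrogens from standard valence (C 4, N 3, O 2, S 2, halogen 1):
  atom 1: O, bond orders sum to 1 (valence 2) → 1 H
  atom 2: C, bond orders sum to 4 (valence 4) → 0 H
  atom 3: O, bond orders sum to 2 (valence 2) → 0 H
  atom 4: C, bond orders sum to 4 (valence 4) → 0 H
  atom 5: C, bond orders sum to 3 (valence 4) → 1 H
  atom 6: C, bond orders sum to 3 (valence 4) → 1 H
  atom 7: C, bond orders sum to 4 (valence 4) → 0 H
  atom 8: O, bond orders sum to 2 (valence 2) → 0 H
  atom 9: C, bond orders sum to 1 (valence 4) → 3 H
  atom 10: C, bond orders sum to 4 (valence 4) → 0 H
  atom 11: I (halogen, monovalent) → 0 H
  atom 12: C, bond orders sum to 3 (valence 4) → 1 H
Totals → C:8, H:7, I:1, O:3.
In Hill order: C8H7IO3.

C8H7IO3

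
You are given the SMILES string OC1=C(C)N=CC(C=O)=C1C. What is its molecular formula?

C8H9NO2

Walk through each heavy atom and fill implicit hydrogens from standard valence (C 4, N 3, O 2, S 2, halogen 1):
  atom 1: O, bond orders sum to 1 (valence 2) → 1 H
  atom 2: C, bond orders sum to 4 (valence 4) → 0 H
  atom 3: C, bond orders sum to 4 (valence 4) → 0 H
  atom 4: C, bond orders sum to 1 (valence 4) → 3 H
  atom 5: N, bond orders sum to 3 (valence 3) → 0 H
  atom 6: C, bond orders sum to 3 (valence 4) → 1 H
  atom 7: C, bond orders sum to 4 (valence 4) → 0 H
  atom 8: C, bond orders sum to 3 (valence 4) → 1 H
  atom 9: O, bond orders sum to 2 (valence 2) → 0 H
  atom 10: C, bond orders sum to 4 (valence 4) → 0 H
  atom 11: C, bond orders sum to 1 (valence 4) → 3 H
Totals → C:8, H:9, N:1, O:2.
In Hill order: C8H9NO2.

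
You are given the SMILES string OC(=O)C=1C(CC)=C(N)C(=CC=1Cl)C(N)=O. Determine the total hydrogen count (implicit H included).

Walk through each heavy atom and fill implicit hydrogens from standard valence (C 4, N 3, O 2, S 2, halogen 1):
  atom 1: O, bond orders sum to 1 (valence 2) → 1 H
  atom 2: C, bond orders sum to 4 (valence 4) → 0 H
  atom 3: O, bond orders sum to 2 (valence 2) → 0 H
  atom 4: C, bond orders sum to 4 (valence 4) → 0 H
  atom 5: C, bond orders sum to 4 (valence 4) → 0 H
  atom 6: C, bond orders sum to 2 (valence 4) → 2 H
  atom 7: C, bond orders sum to 1 (valence 4) → 3 H
  atom 8: C, bond orders sum to 4 (valence 4) → 0 H
  atom 9: N, bond orders sum to 1 (valence 3) → 2 H
  atom 10: C, bond orders sum to 4 (valence 4) → 0 H
  atom 11: C, bond orders sum to 3 (valence 4) → 1 H
  atom 12: C, bond orders sum to 4 (valence 4) → 0 H
  atom 13: Cl (halogen, monovalent) → 0 H
  atom 14: C, bond orders sum to 4 (valence 4) → 0 H
  atom 15: N, bond orders sum to 1 (valence 3) → 2 H
  atom 16: O, bond orders sum to 2 (valence 2) → 0 H
Total hydrogens: 11.

11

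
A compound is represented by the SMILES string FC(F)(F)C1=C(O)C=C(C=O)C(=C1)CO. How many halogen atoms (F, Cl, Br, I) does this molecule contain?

Halogen atoms appear at heavy-atom positions 1, 3, 4 (3×F).
Other groups present: 1 aldehyde, 2 hydroxyl.
Halogen count: 3.

3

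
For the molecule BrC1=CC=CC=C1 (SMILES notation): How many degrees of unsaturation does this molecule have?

Degree of unsaturation = (number of rings) + (number of π bonds).
Ring closures in the SMILES: 1.
π bonds: 3 double bonds (each 1 DoU) → 3 DoU from unsaturation.
Total DoU = 1 + 3 = 4.

4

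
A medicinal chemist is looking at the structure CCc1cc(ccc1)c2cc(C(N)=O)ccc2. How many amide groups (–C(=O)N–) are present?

The amide motif appears at heavy-atom position 12 in the SMILES.
Amide count: 1.

1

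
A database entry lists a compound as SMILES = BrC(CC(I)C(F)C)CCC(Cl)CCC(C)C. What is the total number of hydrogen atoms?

24

Walk through each heavy atom and fill implicit hydrogens from standard valence (C 4, N 3, O 2, S 2, halogen 1):
  atom 1: Br (halogen, monovalent) → 0 H
  atom 2: C, bond orders sum to 3 (valence 4) → 1 H
  atom 3: C, bond orders sum to 2 (valence 4) → 2 H
  atom 4: C, bond orders sum to 3 (valence 4) → 1 H
  atom 5: I (halogen, monovalent) → 0 H
  atom 6: C, bond orders sum to 3 (valence 4) → 1 H
  atom 7: F (halogen, monovalent) → 0 H
  atom 8: C, bond orders sum to 1 (valence 4) → 3 H
  atom 9: C, bond orders sum to 2 (valence 4) → 2 H
  atom 10: C, bond orders sum to 2 (valence 4) → 2 H
  atom 11: C, bond orders sum to 3 (valence 4) → 1 H
  atom 12: Cl (halogen, monovalent) → 0 H
  atom 13: C, bond orders sum to 2 (valence 4) → 2 H
  atom 14: C, bond orders sum to 2 (valence 4) → 2 H
  atom 15: C, bond orders sum to 3 (valence 4) → 1 H
  atom 16: C, bond orders sum to 1 (valence 4) → 3 H
  atom 17: C, bond orders sum to 1 (valence 4) → 3 H
Total hydrogens: 24.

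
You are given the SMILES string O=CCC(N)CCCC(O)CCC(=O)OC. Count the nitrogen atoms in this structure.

Scan the SMILES for N atoms (remember two-letter symbols like Cl and Br are single atoms).
Nitrogen count: 1.

1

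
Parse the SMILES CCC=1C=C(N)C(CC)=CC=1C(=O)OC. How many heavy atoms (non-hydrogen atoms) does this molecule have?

15

Every atom symbol written in the SMILES (organic subset) is one heavy atom; implicit H are not written.
Heavy atoms by element → C:12, N:1, O:2.
Total: 15.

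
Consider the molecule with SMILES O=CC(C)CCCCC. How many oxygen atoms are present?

1

Scan the SMILES for O atoms (remember two-letter symbols like Cl and Br are single atoms).
Oxygen count: 1.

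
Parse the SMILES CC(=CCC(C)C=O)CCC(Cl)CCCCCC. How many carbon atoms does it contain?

16

Count every carbon token in the SMILES (each C, including those in ring-closure positions and inside branches).
Carbon count: 16.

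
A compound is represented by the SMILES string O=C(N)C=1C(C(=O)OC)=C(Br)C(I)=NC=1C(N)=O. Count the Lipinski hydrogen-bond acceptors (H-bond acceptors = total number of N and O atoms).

N atoms: 3; O atoms: 4.
Lipinski HBA = 3 + 4 = 7.

7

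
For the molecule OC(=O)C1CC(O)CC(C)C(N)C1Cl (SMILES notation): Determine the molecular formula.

C9H16ClNO3

Walk through each heavy atom and fill implicit hydrogens from standard valence (C 4, N 3, O 2, S 2, halogen 1):
  atom 1: O, bond orders sum to 1 (valence 2) → 1 H
  atom 2: C, bond orders sum to 4 (valence 4) → 0 H
  atom 3: O, bond orders sum to 2 (valence 2) → 0 H
  atom 4: C, bond orders sum to 3 (valence 4) → 1 H
  atom 5: C, bond orders sum to 2 (valence 4) → 2 H
  atom 6: C, bond orders sum to 3 (valence 4) → 1 H
  atom 7: O, bond orders sum to 1 (valence 2) → 1 H
  atom 8: C, bond orders sum to 2 (valence 4) → 2 H
  atom 9: C, bond orders sum to 3 (valence 4) → 1 H
  atom 10: C, bond orders sum to 1 (valence 4) → 3 H
  atom 11: C, bond orders sum to 3 (valence 4) → 1 H
  atom 12: N, bond orders sum to 1 (valence 3) → 2 H
  atom 13: C, bond orders sum to 3 (valence 4) → 1 H
  atom 14: Cl (halogen, monovalent) → 0 H
Totals → C:9, H:16, Cl:1, N:1, O:3.
In Hill order: C9H16ClNO3.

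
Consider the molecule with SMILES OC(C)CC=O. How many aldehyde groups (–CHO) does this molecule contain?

The aldehyde motif appears at heavy-atom position 5 in the SMILES.
Other groups present: 1 hydroxyl.
Aldehyde count: 1.

1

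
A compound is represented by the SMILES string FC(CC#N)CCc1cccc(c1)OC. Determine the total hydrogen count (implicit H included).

14

Walk through each heavy atom and fill implicit hydrogens from standard valence (C 4, N 3, O 2, S 2, halogen 1); for lowercase aromatic atoms, an aromatic c carries 1 H when it has two neighbours and 0 H with three, and aromatic n carries 0 H:
  atom 1: F (halogen, monovalent) → 0 H
  atom 2: C, bond orders sum to 3 (valence 4) → 1 H
  atom 3: C, bond orders sum to 2 (valence 4) → 2 H
  atom 4: C, bond orders sum to 4 (valence 4) → 0 H
  atom 5: N, bond orders sum to 3 (valence 3) → 0 H
  atom 6: C, bond orders sum to 2 (valence 4) → 2 H
  atom 7: C, bond orders sum to 2 (valence 4) → 2 H
  atom 8: aromatic c, 3 neighbours → 0 H
  atom 9: aromatic c, 2 neighbours → 1 H
  atom 10: aromatic c, 2 neighbours → 1 H
  atom 11: aromatic c, 2 neighbours → 1 H
  atom 12: aromatic c, 3 neighbours → 0 H
  atom 13: aromatic c, 2 neighbours → 1 H
  atom 14: O, bond orders sum to 2 (valence 2) → 0 H
  atom 15: C, bond orders sum to 1 (valence 4) → 3 H
Total hydrogens: 14.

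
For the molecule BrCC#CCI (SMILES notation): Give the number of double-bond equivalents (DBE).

2

Degree of unsaturation = (number of rings) + (number of π bonds).
Ring closures in the SMILES: 0.
π bonds: 1 triple bond (each 2 DoU) → 2 DoU from unsaturation.
Total DoU = 0 + 2 = 2.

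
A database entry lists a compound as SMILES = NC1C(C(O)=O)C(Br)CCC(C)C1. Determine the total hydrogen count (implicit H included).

16

Walk through each heavy atom and fill implicit hydrogens from standard valence (C 4, N 3, O 2, S 2, halogen 1):
  atom 1: N, bond orders sum to 1 (valence 3) → 2 H
  atom 2: C, bond orders sum to 3 (valence 4) → 1 H
  atom 3: C, bond orders sum to 3 (valence 4) → 1 H
  atom 4: C, bond orders sum to 4 (valence 4) → 0 H
  atom 5: O, bond orders sum to 1 (valence 2) → 1 H
  atom 6: O, bond orders sum to 2 (valence 2) → 0 H
  atom 7: C, bond orders sum to 3 (valence 4) → 1 H
  atom 8: Br (halogen, monovalent) → 0 H
  atom 9: C, bond orders sum to 2 (valence 4) → 2 H
  atom 10: C, bond orders sum to 2 (valence 4) → 2 H
  atom 11: C, bond orders sum to 3 (valence 4) → 1 H
  atom 12: C, bond orders sum to 1 (valence 4) → 3 H
  atom 13: C, bond orders sum to 2 (valence 4) → 2 H
Total hydrogens: 16.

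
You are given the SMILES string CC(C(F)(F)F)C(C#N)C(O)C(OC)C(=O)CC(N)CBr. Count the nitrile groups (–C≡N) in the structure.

The nitrile motif appears at heavy-atom position 8 in the SMILES.
Other groups present: 1 ether, 1 hydroxyl, 1 ketone, 1 primary amine.
Nitrile count: 1.

1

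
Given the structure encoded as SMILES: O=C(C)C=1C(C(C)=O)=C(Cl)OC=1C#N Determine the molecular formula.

C9H6ClNO3

Walk through each heavy atom and fill implicit hydrogens from standard valence (C 4, N 3, O 2, S 2, halogen 1):
  atom 1: O, bond orders sum to 2 (valence 2) → 0 H
  atom 2: C, bond orders sum to 4 (valence 4) → 0 H
  atom 3: C, bond orders sum to 1 (valence 4) → 3 H
  atom 4: C, bond orders sum to 4 (valence 4) → 0 H
  atom 5: C, bond orders sum to 4 (valence 4) → 0 H
  atom 6: C, bond orders sum to 4 (valence 4) → 0 H
  atom 7: C, bond orders sum to 1 (valence 4) → 3 H
  atom 8: O, bond orders sum to 2 (valence 2) → 0 H
  atom 9: C, bond orders sum to 4 (valence 4) → 0 H
  atom 10: Cl (halogen, monovalent) → 0 H
  atom 11: O, bond orders sum to 2 (valence 2) → 0 H
  atom 12: C, bond orders sum to 4 (valence 4) → 0 H
  atom 13: C, bond orders sum to 4 (valence 4) → 0 H
  atom 14: N, bond orders sum to 3 (valence 3) → 0 H
Totals → C:9, H:6, Cl:1, N:1, O:3.
In Hill order: C9H6ClNO3.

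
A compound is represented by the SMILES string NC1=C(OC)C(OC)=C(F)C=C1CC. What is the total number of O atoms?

2

Scan the SMILES for O atoms (remember two-letter symbols like Cl and Br are single atoms).
Oxygen count: 2.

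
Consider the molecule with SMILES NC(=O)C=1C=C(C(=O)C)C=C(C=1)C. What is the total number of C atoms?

Count every carbon token in the SMILES (each C, including those in ring-closure positions and inside branches).
Carbon count: 10.

10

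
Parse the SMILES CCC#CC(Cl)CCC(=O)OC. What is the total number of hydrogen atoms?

Walk through each heavy atom and fill implicit hydrogens from standard valence (C 4, N 3, O 2, S 2, halogen 1):
  atom 1: C, bond orders sum to 1 (valence 4) → 3 H
  atom 2: C, bond orders sum to 2 (valence 4) → 2 H
  atom 3: C, bond orders sum to 4 (valence 4) → 0 H
  atom 4: C, bond orders sum to 4 (valence 4) → 0 H
  atom 5: C, bond orders sum to 3 (valence 4) → 1 H
  atom 6: Cl (halogen, monovalent) → 0 H
  atom 7: C, bond orders sum to 2 (valence 4) → 2 H
  atom 8: C, bond orders sum to 2 (valence 4) → 2 H
  atom 9: C, bond orders sum to 4 (valence 4) → 0 H
  atom 10: O, bond orders sum to 2 (valence 2) → 0 H
  atom 11: O, bond orders sum to 2 (valence 2) → 0 H
  atom 12: C, bond orders sum to 1 (valence 4) → 3 H
Total hydrogens: 13.

13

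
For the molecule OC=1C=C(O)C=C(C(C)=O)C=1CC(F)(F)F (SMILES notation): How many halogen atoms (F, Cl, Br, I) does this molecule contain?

3

Halogen atoms appear at heavy-atom positions 14, 15, 16 (3×F).
Other groups present: 2 hydroxyl, 1 ketone.
Halogen count: 3.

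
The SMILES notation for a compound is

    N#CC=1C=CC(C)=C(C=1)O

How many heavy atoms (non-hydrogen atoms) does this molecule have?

10

Every atom symbol written in the SMILES (organic subset) is one heavy atom; implicit H are not written.
Heavy atoms by element → C:8, N:1, O:1.
Total: 10.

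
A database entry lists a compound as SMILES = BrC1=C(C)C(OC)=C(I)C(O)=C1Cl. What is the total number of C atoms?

8

Count every carbon token in the SMILES (each C, including those in ring-closure positions and inside branches).
Carbon count: 8.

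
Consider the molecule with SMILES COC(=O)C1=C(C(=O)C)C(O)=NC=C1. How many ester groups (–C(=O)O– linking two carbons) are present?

1

The ester motif appears at heavy-atom position 3 in the SMILES.
Other groups present: 1 hydroxyl, 1 ketone.
Ester count: 1.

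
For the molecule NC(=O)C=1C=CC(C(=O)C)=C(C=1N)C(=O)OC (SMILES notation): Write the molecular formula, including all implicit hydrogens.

Walk through each heavy atom and fill implicit hydrogens from standard valence (C 4, N 3, O 2, S 2, halogen 1):
  atom 1: N, bond orders sum to 1 (valence 3) → 2 H
  atom 2: C, bond orders sum to 4 (valence 4) → 0 H
  atom 3: O, bond orders sum to 2 (valence 2) → 0 H
  atom 4: C, bond orders sum to 4 (valence 4) → 0 H
  atom 5: C, bond orders sum to 3 (valence 4) → 1 H
  atom 6: C, bond orders sum to 3 (valence 4) → 1 H
  atom 7: C, bond orders sum to 4 (valence 4) → 0 H
  atom 8: C, bond orders sum to 4 (valence 4) → 0 H
  atom 9: O, bond orders sum to 2 (valence 2) → 0 H
  atom 10: C, bond orders sum to 1 (valence 4) → 3 H
  atom 11: C, bond orders sum to 4 (valence 4) → 0 H
  atom 12: C, bond orders sum to 4 (valence 4) → 0 H
  atom 13: N, bond orders sum to 1 (valence 3) → 2 H
  atom 14: C, bond orders sum to 4 (valence 4) → 0 H
  atom 15: O, bond orders sum to 2 (valence 2) → 0 H
  atom 16: O, bond orders sum to 2 (valence 2) → 0 H
  atom 17: C, bond orders sum to 1 (valence 4) → 3 H
Totals → C:11, H:12, N:2, O:4.
In Hill order: C11H12N2O4.

C11H12N2O4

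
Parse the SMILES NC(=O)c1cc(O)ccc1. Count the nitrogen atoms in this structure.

1

Scan the SMILES for N atoms (remember two-letter symbols like Cl and Br are single atoms).
Nitrogen count: 1.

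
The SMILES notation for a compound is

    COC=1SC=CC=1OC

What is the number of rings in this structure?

In SMILES, each pair of matching ring-closure digits denotes one ring-closing bond; the number of such bonds equals the number of independent rings.
Ring-closure bonds here: 1.

1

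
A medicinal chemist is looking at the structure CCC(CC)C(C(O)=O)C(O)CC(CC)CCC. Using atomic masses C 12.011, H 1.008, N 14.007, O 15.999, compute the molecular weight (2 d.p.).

First, the molecular formula is C15H30O3 (counting implicit H from valence).
  C: 15 × 12.011 = 180.165
  H: 30 × 1.008 = 30.240
  O: 3 × 15.999 = 47.997
Sum: 15×12.011 + 30×1.008 + 3×15.999 = 258.402 → 258.40 g/mol.

258.40 g/mol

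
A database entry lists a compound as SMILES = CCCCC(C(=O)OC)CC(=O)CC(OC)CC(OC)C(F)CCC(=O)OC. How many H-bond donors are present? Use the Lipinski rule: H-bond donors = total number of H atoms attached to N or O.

0

Donors: find every N or O and count the H atoms it carries.
  atom 7 (O): bond orders sum to 2 → 0 H
  atom 8 (O): bond orders sum to 2 → 0 H
  atom 12 (O): bond orders sum to 2 → 0 H
  atom 15 (O): bond orders sum to 2 → 0 H
  atom 19 (O): bond orders sum to 2 → 0 H
  atom 26 (O): bond orders sum to 2 → 0 H
  atom 27 (O): bond orders sum to 2 → 0 H
Lipinski HBD = 0.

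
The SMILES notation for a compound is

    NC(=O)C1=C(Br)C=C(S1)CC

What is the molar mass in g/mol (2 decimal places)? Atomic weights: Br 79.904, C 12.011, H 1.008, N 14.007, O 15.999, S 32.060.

234.11 g/mol

First, the molecular formula is C7H8BrNOS (counting implicit H from valence).
  Br: 1 × 79.904 = 79.904
  C: 7 × 12.011 = 84.077
  H: 8 × 1.008 = 8.064
  N: 1 × 14.007 = 14.007
  O: 1 × 15.999 = 15.999
  S: 1 × 32.060 = 32.060
Sum: 1×79.904 + 7×12.011 + 8×1.008 + 1×14.007 + 1×15.999 + 1×32.060 = 234.111 → 234.11 g/mol.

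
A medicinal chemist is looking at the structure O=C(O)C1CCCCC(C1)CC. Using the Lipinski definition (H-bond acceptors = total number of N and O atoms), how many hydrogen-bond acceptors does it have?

2

N atoms: 0; O atoms: 2.
Lipinski HBA = 0 + 2 = 2.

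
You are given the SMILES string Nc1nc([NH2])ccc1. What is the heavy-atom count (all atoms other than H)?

Every atom symbol written in the SMILES (organic subset) is one heavy atom; implicit H are not written.
Heavy atoms by element → C:5, N:3.
Total: 8.

8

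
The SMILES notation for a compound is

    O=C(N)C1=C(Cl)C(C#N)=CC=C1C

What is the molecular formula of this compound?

C9H7ClN2O

Walk through each heavy atom and fill implicit hydrogens from standard valence (C 4, N 3, O 2, S 2, halogen 1):
  atom 1: O, bond orders sum to 2 (valence 2) → 0 H
  atom 2: C, bond orders sum to 4 (valence 4) → 0 H
  atom 3: N, bond orders sum to 1 (valence 3) → 2 H
  atom 4: C, bond orders sum to 4 (valence 4) → 0 H
  atom 5: C, bond orders sum to 4 (valence 4) → 0 H
  atom 6: Cl (halogen, monovalent) → 0 H
  atom 7: C, bond orders sum to 4 (valence 4) → 0 H
  atom 8: C, bond orders sum to 4 (valence 4) → 0 H
  atom 9: N, bond orders sum to 3 (valence 3) → 0 H
  atom 10: C, bond orders sum to 3 (valence 4) → 1 H
  atom 11: C, bond orders sum to 3 (valence 4) → 1 H
  atom 12: C, bond orders sum to 4 (valence 4) → 0 H
  atom 13: C, bond orders sum to 1 (valence 4) → 3 H
Totals → C:9, H:7, Cl:1, N:2, O:1.
In Hill order: C9H7ClN2O.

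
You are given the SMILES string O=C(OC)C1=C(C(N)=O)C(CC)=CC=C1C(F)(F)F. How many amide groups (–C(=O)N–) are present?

1

The amide motif appears at heavy-atom position 7 in the SMILES.
Other groups present: 1 ester.
Amide count: 1.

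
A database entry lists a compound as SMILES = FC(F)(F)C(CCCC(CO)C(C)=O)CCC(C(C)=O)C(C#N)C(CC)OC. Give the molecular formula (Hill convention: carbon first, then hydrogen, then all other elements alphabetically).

C20H32F3NO4

Walk through each heavy atom and fill implicit hydrogens from standard valence (C 4, N 3, O 2, S 2, halogen 1):
  atom 1: F (halogen, monovalent) → 0 H
  atom 2: C, bond orders sum to 4 (valence 4) → 0 H
  atom 3: F (halogen, monovalent) → 0 H
  atom 4: F (halogen, monovalent) → 0 H
  atom 5: C, bond orders sum to 3 (valence 4) → 1 H
  atom 6: C, bond orders sum to 2 (valence 4) → 2 H
  atom 7: C, bond orders sum to 2 (valence 4) → 2 H
  atom 8: C, bond orders sum to 2 (valence 4) → 2 H
  atom 9: C, bond orders sum to 3 (valence 4) → 1 H
  atom 10: C, bond orders sum to 2 (valence 4) → 2 H
  atom 11: O, bond orders sum to 1 (valence 2) → 1 H
  atom 12: C, bond orders sum to 4 (valence 4) → 0 H
  atom 13: C, bond orders sum to 1 (valence 4) → 3 H
  atom 14: O, bond orders sum to 2 (valence 2) → 0 H
  atom 15: C, bond orders sum to 2 (valence 4) → 2 H
  atom 16: C, bond orders sum to 2 (valence 4) → 2 H
  atom 17: C, bond orders sum to 3 (valence 4) → 1 H
  atom 18: C, bond orders sum to 4 (valence 4) → 0 H
  atom 19: C, bond orders sum to 1 (valence 4) → 3 H
  atom 20: O, bond orders sum to 2 (valence 2) → 0 H
  atom 21: C, bond orders sum to 3 (valence 4) → 1 H
  atom 22: C, bond orders sum to 4 (valence 4) → 0 H
  atom 23: N, bond orders sum to 3 (valence 3) → 0 H
  atom 24: C, bond orders sum to 3 (valence 4) → 1 H
  atom 25: C, bond orders sum to 2 (valence 4) → 2 H
  atom 26: C, bond orders sum to 1 (valence 4) → 3 H
  atom 27: O, bond orders sum to 2 (valence 2) → 0 H
  atom 28: C, bond orders sum to 1 (valence 4) → 3 H
Totals → C:20, H:32, F:3, N:1, O:4.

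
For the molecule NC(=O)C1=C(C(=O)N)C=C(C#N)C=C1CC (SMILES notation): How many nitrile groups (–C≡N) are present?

1

The nitrile motif appears at heavy-atom position 11 in the SMILES.
Other groups present: 2 amide.
Nitrile count: 1.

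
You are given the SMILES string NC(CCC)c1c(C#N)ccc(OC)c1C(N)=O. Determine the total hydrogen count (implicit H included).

Walk through each heavy atom and fill implicit hydrogens from standard valence (C 4, N 3, O 2, S 2, halogen 1); for lowercase aromatic atoms, an aromatic c carries 1 H when it has two neighbours and 0 H with three, and aromatic n carries 0 H:
  atom 1: N, bond orders sum to 1 (valence 3) → 2 H
  atom 2: C, bond orders sum to 3 (valence 4) → 1 H
  atom 3: C, bond orders sum to 2 (valence 4) → 2 H
  atom 4: C, bond orders sum to 2 (valence 4) → 2 H
  atom 5: C, bond orders sum to 1 (valence 4) → 3 H
  atom 6: aromatic c, 3 neighbours → 0 H
  atom 7: aromatic c, 3 neighbours → 0 H
  atom 8: C, bond orders sum to 4 (valence 4) → 0 H
  atom 9: N, bond orders sum to 3 (valence 3) → 0 H
  atom 10: aromatic c, 2 neighbours → 1 H
  atom 11: aromatic c, 2 neighbours → 1 H
  atom 12: aromatic c, 3 neighbours → 0 H
  atom 13: O, bond orders sum to 2 (valence 2) → 0 H
  atom 14: C, bond orders sum to 1 (valence 4) → 3 H
  atom 15: aromatic c, 3 neighbours → 0 H
  atom 16: C, bond orders sum to 4 (valence 4) → 0 H
  atom 17: N, bond orders sum to 1 (valence 3) → 2 H
  atom 18: O, bond orders sum to 2 (valence 2) → 0 H
Total hydrogens: 17.

17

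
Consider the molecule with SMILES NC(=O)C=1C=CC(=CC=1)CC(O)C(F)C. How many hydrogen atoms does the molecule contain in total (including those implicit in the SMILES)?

14

Walk through each heavy atom and fill implicit hydrogens from standard valence (C 4, N 3, O 2, S 2, halogen 1):
  atom 1: N, bond orders sum to 1 (valence 3) → 2 H
  atom 2: C, bond orders sum to 4 (valence 4) → 0 H
  atom 3: O, bond orders sum to 2 (valence 2) → 0 H
  atom 4: C, bond orders sum to 4 (valence 4) → 0 H
  atom 5: C, bond orders sum to 3 (valence 4) → 1 H
  atom 6: C, bond orders sum to 3 (valence 4) → 1 H
  atom 7: C, bond orders sum to 4 (valence 4) → 0 H
  atom 8: C, bond orders sum to 3 (valence 4) → 1 H
  atom 9: C, bond orders sum to 3 (valence 4) → 1 H
  atom 10: C, bond orders sum to 2 (valence 4) → 2 H
  atom 11: C, bond orders sum to 3 (valence 4) → 1 H
  atom 12: O, bond orders sum to 1 (valence 2) → 1 H
  atom 13: C, bond orders sum to 3 (valence 4) → 1 H
  atom 14: F (halogen, monovalent) → 0 H
  atom 15: C, bond orders sum to 1 (valence 4) → 3 H
Total hydrogens: 14.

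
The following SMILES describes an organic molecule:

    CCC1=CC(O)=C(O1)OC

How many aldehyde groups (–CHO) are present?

0

Scan the SMILES for the aldehyde motif — none present.
Groups that are present: 1 ether, 1 hydroxyl.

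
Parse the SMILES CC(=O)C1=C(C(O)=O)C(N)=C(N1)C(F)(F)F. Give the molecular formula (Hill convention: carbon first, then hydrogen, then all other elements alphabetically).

Walk through each heavy atom and fill implicit hydrogens from standard valence (C 4, N 3, O 2, S 2, halogen 1):
  atom 1: C, bond orders sum to 1 (valence 4) → 3 H
  atom 2: C, bond orders sum to 4 (valence 4) → 0 H
  atom 3: O, bond orders sum to 2 (valence 2) → 0 H
  atom 4: C, bond orders sum to 4 (valence 4) → 0 H
  atom 5: C, bond orders sum to 4 (valence 4) → 0 H
  atom 6: C, bond orders sum to 4 (valence 4) → 0 H
  atom 7: O, bond orders sum to 1 (valence 2) → 1 H
  atom 8: O, bond orders sum to 2 (valence 2) → 0 H
  atom 9: C, bond orders sum to 4 (valence 4) → 0 H
  atom 10: N, bond orders sum to 1 (valence 3) → 2 H
  atom 11: C, bond orders sum to 4 (valence 4) → 0 H
  atom 12: N, bond orders sum to 2 (valence 3) → 1 H
  atom 13: C, bond orders sum to 4 (valence 4) → 0 H
  atom 14: F (halogen, monovalent) → 0 H
  atom 15: F (halogen, monovalent) → 0 H
  atom 16: F (halogen, monovalent) → 0 H
Totals → C:8, H:7, F:3, N:2, O:3.
In Hill order: C8H7F3N2O3.

C8H7F3N2O3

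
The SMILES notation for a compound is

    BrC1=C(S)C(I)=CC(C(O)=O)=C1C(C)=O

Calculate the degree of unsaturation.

6

Degree of unsaturation = (number of rings) + (number of π bonds).
Ring closures in the SMILES: 1.
π bonds: 5 double bonds (each 1 DoU) → 5 DoU from unsaturation.
Total DoU = 1 + 5 = 6.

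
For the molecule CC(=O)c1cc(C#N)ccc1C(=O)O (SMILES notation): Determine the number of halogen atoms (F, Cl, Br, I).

Scan the SMILES for the halogen motif — none present.
Groups that are present: 1 carboxylic acid, 1 ketone, 1 nitrile.

0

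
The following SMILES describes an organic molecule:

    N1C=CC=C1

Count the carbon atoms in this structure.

4

Count every carbon token in the SMILES (each C, including those in ring-closure positions and inside branches).
Carbon count: 4.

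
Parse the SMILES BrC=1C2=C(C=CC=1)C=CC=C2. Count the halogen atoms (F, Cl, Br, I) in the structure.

Halogen atoms appear at heavy-atom position 1 (1×Br).
Halogen count: 1.

1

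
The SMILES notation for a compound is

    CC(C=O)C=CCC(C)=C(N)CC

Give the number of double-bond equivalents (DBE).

3

Molecular formula: C11H19NO.
DoU = (2C + 2 + N − H − X) / 2, where X is the halogen count and O/S are ignored.
    = (2·11 + 2 + 1 − 19 − 0) / 2 = 6 / 2 = 3.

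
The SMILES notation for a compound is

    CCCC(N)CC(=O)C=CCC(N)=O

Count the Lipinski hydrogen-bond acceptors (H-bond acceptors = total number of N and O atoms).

N atoms: 2; O atoms: 2.
Lipinski HBA = 2 + 2 = 4.

4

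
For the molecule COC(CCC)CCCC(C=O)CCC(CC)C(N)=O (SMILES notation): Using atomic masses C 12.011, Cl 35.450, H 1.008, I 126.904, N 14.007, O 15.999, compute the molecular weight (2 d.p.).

285.43 g/mol

First, the molecular formula is C16H31NO3 (counting implicit H from valence).
  C: 16 × 12.011 = 192.176
  H: 31 × 1.008 = 31.248
  N: 1 × 14.007 = 14.007
  O: 3 × 15.999 = 47.997
Sum: 16×12.011 + 31×1.008 + 1×14.007 + 3×15.999 = 285.428 → 285.43 g/mol.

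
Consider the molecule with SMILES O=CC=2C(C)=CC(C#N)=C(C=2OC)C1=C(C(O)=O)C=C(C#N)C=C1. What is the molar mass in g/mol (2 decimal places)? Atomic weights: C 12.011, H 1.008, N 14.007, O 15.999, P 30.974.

320.30 g/mol

First, the molecular formula is C18H12N2O4 (counting implicit H from valence).
  C: 18 × 12.011 = 216.198
  H: 12 × 1.008 = 12.096
  N: 2 × 14.007 = 28.014
  O: 4 × 15.999 = 63.996
Sum: 18×12.011 + 12×1.008 + 2×14.007 + 4×15.999 = 320.304 → 320.30 g/mol.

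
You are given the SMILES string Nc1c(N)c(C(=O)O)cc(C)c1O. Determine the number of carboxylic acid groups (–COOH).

1

The carboxylic acid motif appears at heavy-atom position 6 in the SMILES.
Other groups present: 1 hydroxyl, 2 primary amine.
Carboxylic acid count: 1.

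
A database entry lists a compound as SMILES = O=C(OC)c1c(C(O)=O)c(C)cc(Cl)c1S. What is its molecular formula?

Walk through each heavy atom and fill implicit hydrogens from standard valence (C 4, N 3, O 2, S 2, halogen 1); for lowercase aromatic atoms, an aromatic c carries 1 H when it has two neighbours and 0 H with three, and aromatic n carries 0 H:
  atom 1: O, bond orders sum to 2 (valence 2) → 0 H
  atom 2: C, bond orders sum to 4 (valence 4) → 0 H
  atom 3: O, bond orders sum to 2 (valence 2) → 0 H
  atom 4: C, bond orders sum to 1 (valence 4) → 3 H
  atom 5: aromatic c, 3 neighbours → 0 H
  atom 6: aromatic c, 3 neighbours → 0 H
  atom 7: C, bond orders sum to 4 (valence 4) → 0 H
  atom 8: O, bond orders sum to 1 (valence 2) → 1 H
  atom 9: O, bond orders sum to 2 (valence 2) → 0 H
  atom 10: aromatic c, 3 neighbours → 0 H
  atom 11: C, bond orders sum to 1 (valence 4) → 3 H
  atom 12: aromatic c, 2 neighbours → 1 H
  atom 13: aromatic c, 3 neighbours → 0 H
  atom 14: Cl (halogen, monovalent) → 0 H
  atom 15: aromatic c, 3 neighbours → 0 H
  atom 16: S, bond orders sum to 1 (valence 2) → 1 H
Totals → C:10, H:9, Cl:1, O:4, S:1.

C10H9ClO4S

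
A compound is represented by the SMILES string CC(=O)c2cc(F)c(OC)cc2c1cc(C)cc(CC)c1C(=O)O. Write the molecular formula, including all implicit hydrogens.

C19H19FO4

Walk through each heavy atom and fill implicit hydrogens from standard valence (C 4, N 3, O 2, S 2, halogen 1); for lowercase aromatic atoms, an aromatic c carries 1 H when it has two neighbours and 0 H with three, and aromatic n carries 0 H:
  atom 1: C, bond orders sum to 1 (valence 4) → 3 H
  atom 2: C, bond orders sum to 4 (valence 4) → 0 H
  atom 3: O, bond orders sum to 2 (valence 2) → 0 H
  atom 4: aromatic c, 3 neighbours → 0 H
  atom 5: aromatic c, 2 neighbours → 1 H
  atom 6: aromatic c, 3 neighbours → 0 H
  atom 7: F (halogen, monovalent) → 0 H
  atom 8: aromatic c, 3 neighbours → 0 H
  atom 9: O, bond orders sum to 2 (valence 2) → 0 H
  atom 10: C, bond orders sum to 1 (valence 4) → 3 H
  atom 11: aromatic c, 2 neighbours → 1 H
  atom 12: aromatic c, 3 neighbours → 0 H
  atom 13: aromatic c, 3 neighbours → 0 H
  atom 14: aromatic c, 2 neighbours → 1 H
  atom 15: aromatic c, 3 neighbours → 0 H
  atom 16: C, bond orders sum to 1 (valence 4) → 3 H
  atom 17: aromatic c, 2 neighbours → 1 H
  atom 18: aromatic c, 3 neighbours → 0 H
  atom 19: C, bond orders sum to 2 (valence 4) → 2 H
  atom 20: C, bond orders sum to 1 (valence 4) → 3 H
  atom 21: aromatic c, 3 neighbours → 0 H
  atom 22: C, bond orders sum to 4 (valence 4) → 0 H
  atom 23: O, bond orders sum to 2 (valence 2) → 0 H
  atom 24: O, bond orders sum to 1 (valence 2) → 1 H
Totals → C:19, H:19, F:1, O:4.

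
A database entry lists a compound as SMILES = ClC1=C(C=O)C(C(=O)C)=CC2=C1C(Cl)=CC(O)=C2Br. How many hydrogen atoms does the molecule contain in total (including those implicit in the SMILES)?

Walk through each heavy atom and fill implicit hydrogens from standard valence (C 4, N 3, O 2, S 2, halogen 1):
  atom 1: Cl (halogen, monovalent) → 0 H
  atom 2: C, bond orders sum to 4 (valence 4) → 0 H
  atom 3: C, bond orders sum to 4 (valence 4) → 0 H
  atom 4: C, bond orders sum to 3 (valence 4) → 1 H
  atom 5: O, bond orders sum to 2 (valence 2) → 0 H
  atom 6: C, bond orders sum to 4 (valence 4) → 0 H
  atom 7: C, bond orders sum to 4 (valence 4) → 0 H
  atom 8: O, bond orders sum to 2 (valence 2) → 0 H
  atom 9: C, bond orders sum to 1 (valence 4) → 3 H
  atom 10: C, bond orders sum to 3 (valence 4) → 1 H
  atom 11: C, bond orders sum to 4 (valence 4) → 0 H
  atom 12: C, bond orders sum to 4 (valence 4) → 0 H
  atom 13: C, bond orders sum to 4 (valence 4) → 0 H
  atom 14: Cl (halogen, monovalent) → 0 H
  atom 15: C, bond orders sum to 3 (valence 4) → 1 H
  atom 16: C, bond orders sum to 4 (valence 4) → 0 H
  atom 17: O, bond orders sum to 1 (valence 2) → 1 H
  atom 18: C, bond orders sum to 4 (valence 4) → 0 H
  atom 19: Br (halogen, monovalent) → 0 H
Total hydrogens: 7.

7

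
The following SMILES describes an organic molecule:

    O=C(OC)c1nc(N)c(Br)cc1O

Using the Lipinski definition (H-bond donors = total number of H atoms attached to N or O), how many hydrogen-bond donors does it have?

Donors: find every N or O and count the H atoms it carries.
  atom 1 (O): bond orders sum to 2 → 0 H
  atom 3 (O): bond orders sum to 2 → 0 H
  atom 6 (N): bond orders sum to 3 → 0 H
  atom 8 (N): bond orders sum to 1 → 2 H
  atom 13 (O): bond orders sum to 1 → 1 H
Lipinski HBD = 3.

3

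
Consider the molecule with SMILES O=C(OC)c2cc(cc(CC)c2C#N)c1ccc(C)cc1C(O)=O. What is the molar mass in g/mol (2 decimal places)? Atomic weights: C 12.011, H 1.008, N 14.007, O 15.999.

323.35 g/mol

First, the molecular formula is C19H17NO4 (counting implicit H from valence).
  C: 19 × 12.011 = 228.209
  H: 17 × 1.008 = 17.136
  N: 1 × 14.007 = 14.007
  O: 4 × 15.999 = 63.996
Sum: 19×12.011 + 17×1.008 + 1×14.007 + 4×15.999 = 323.348 → 323.35 g/mol.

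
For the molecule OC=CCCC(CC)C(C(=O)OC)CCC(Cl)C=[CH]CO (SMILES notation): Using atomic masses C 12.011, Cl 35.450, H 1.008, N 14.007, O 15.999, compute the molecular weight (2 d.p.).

318.84 g/mol

First, the molecular formula is C16H27ClO4 (counting implicit H from valence).
  C: 16 × 12.011 = 192.176
  Cl: 1 × 35.450 = 35.450
  H: 27 × 1.008 = 27.216
  O: 4 × 15.999 = 63.996
Sum: 16×12.011 + 1×35.450 + 27×1.008 + 4×15.999 = 318.838 → 318.84 g/mol.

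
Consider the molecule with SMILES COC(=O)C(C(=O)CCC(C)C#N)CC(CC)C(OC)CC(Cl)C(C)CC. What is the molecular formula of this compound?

Walk through each heavy atom and fill implicit hydrogens from standard valence (C 4, N 3, O 2, S 2, halogen 1):
  atom 1: C, bond orders sum to 1 (valence 4) → 3 H
  atom 2: O, bond orders sum to 2 (valence 2) → 0 H
  atom 3: C, bond orders sum to 4 (valence 4) → 0 H
  atom 4: O, bond orders sum to 2 (valence 2) → 0 H
  atom 5: C, bond orders sum to 3 (valence 4) → 1 H
  atom 6: C, bond orders sum to 4 (valence 4) → 0 H
  atom 7: O, bond orders sum to 2 (valence 2) → 0 H
  atom 8: C, bond orders sum to 2 (valence 4) → 2 H
  atom 9: C, bond orders sum to 2 (valence 4) → 2 H
  atom 10: C, bond orders sum to 3 (valence 4) → 1 H
  atom 11: C, bond orders sum to 1 (valence 4) → 3 H
  atom 12: C, bond orders sum to 4 (valence 4) → 0 H
  atom 13: N, bond orders sum to 3 (valence 3) → 0 H
  atom 14: C, bond orders sum to 2 (valence 4) → 2 H
  atom 15: C, bond orders sum to 3 (valence 4) → 1 H
  atom 16: C, bond orders sum to 2 (valence 4) → 2 H
  atom 17: C, bond orders sum to 1 (valence 4) → 3 H
  atom 18: C, bond orders sum to 3 (valence 4) → 1 H
  atom 19: O, bond orders sum to 2 (valence 2) → 0 H
  atom 20: C, bond orders sum to 1 (valence 4) → 3 H
  atom 21: C, bond orders sum to 2 (valence 4) → 2 H
  atom 22: C, bond orders sum to 3 (valence 4) → 1 H
  atom 23: Cl (halogen, monovalent) → 0 H
  atom 24: C, bond orders sum to 3 (valence 4) → 1 H
  atom 25: C, bond orders sum to 1 (valence 4) → 3 H
  atom 26: C, bond orders sum to 2 (valence 4) → 2 H
  atom 27: C, bond orders sum to 1 (valence 4) → 3 H
Totals → C:21, H:36, Cl:1, N:1, O:4.
In Hill order: C21H36ClNO4.

C21H36ClNO4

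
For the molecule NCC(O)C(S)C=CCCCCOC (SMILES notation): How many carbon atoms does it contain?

10

Count every carbon token in the SMILES (each C, including those in ring-closure positions and inside branches).
Carbon count: 10.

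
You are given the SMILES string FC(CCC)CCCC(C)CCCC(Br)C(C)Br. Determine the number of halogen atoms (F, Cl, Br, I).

3

Halogen atoms appear at heavy-atom positions 1, 15, 18 (2×Br, 1×F).
Halogen count: 3.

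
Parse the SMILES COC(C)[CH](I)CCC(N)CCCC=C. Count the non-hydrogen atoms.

15

Every atom symbol written in the SMILES (organic subset) is one heavy atom; implicit H are not written.
Heavy atoms by element → C:12, I:1, N:1, O:1.
Total: 15.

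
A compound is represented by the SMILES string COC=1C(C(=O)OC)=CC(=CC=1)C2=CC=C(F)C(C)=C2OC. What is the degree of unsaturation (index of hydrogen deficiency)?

Molecular formula: C17H17FO4.
DoU = (2C + 2 + N − H − X) / 2, where X is the halogen count and O/S are ignored.
    = (2·17 + 2 + 0 − 17 − 1) / 2 = 18 / 2 = 9.

9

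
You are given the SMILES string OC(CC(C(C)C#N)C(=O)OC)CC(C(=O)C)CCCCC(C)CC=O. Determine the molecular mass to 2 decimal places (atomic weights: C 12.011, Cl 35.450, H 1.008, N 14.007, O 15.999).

First, the molecular formula is C20H33NO5 (counting implicit H from valence).
  C: 20 × 12.011 = 240.220
  H: 33 × 1.008 = 33.264
  N: 1 × 14.007 = 14.007
  O: 5 × 15.999 = 79.995
Sum: 20×12.011 + 33×1.008 + 1×14.007 + 5×15.999 = 367.486 → 367.49 g/mol.

367.49 g/mol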